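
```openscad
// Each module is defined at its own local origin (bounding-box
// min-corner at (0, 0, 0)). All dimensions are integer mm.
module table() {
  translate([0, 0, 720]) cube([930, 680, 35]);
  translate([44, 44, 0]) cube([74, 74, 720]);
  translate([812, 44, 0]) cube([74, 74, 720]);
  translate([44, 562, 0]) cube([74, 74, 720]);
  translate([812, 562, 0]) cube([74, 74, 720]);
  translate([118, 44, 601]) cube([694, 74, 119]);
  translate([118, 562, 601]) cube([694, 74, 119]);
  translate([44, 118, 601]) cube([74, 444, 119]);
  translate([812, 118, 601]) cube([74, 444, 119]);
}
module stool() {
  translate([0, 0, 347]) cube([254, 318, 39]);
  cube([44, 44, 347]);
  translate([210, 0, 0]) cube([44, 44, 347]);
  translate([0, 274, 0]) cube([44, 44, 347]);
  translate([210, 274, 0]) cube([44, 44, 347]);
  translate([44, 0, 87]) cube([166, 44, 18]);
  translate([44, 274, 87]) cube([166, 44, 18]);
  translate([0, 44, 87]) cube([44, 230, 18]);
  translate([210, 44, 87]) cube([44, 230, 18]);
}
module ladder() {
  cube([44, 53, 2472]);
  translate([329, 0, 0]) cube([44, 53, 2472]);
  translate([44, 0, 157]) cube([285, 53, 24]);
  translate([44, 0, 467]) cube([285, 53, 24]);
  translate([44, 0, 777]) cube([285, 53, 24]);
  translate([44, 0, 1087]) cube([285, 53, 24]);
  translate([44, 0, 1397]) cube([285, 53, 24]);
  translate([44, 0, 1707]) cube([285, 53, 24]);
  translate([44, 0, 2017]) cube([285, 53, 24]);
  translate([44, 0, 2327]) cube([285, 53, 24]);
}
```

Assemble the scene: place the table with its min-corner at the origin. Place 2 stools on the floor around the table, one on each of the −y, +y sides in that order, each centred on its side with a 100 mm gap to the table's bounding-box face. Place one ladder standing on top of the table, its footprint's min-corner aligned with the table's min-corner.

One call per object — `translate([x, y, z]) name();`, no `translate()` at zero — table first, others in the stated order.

table();
translate([338, -418, 0]) stool();
translate([338, 780, 0]) stool();
translate([0, 0, 755]) ladder();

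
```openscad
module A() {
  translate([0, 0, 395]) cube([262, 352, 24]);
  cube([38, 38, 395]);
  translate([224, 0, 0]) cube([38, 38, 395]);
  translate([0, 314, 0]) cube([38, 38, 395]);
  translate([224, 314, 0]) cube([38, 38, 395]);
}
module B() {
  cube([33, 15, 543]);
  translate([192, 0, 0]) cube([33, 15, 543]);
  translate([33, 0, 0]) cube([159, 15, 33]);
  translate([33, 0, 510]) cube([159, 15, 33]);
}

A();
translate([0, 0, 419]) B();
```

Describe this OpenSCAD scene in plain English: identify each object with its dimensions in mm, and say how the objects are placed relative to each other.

A is a simple wooden stool: a rectangular seat 262 mm (x) by 352 mm (y), 24 mm thick, top face at z = 419 mm, on four square legs, each 38×38 mm in cross-section. The legs rest on z = 0, each flush with a corner of the seat.

B is a rectangular picture frame lying in the x–z plane (depth along y). The opening is 159 mm wide (x) by 477 mm tall (z), surrounded by a border 33 mm wide on all four sides. The frame is 15 mm deep and is made of two full-height vertical stiles with two horizontal rails fitted between them.

The picture frame is on top of the stool.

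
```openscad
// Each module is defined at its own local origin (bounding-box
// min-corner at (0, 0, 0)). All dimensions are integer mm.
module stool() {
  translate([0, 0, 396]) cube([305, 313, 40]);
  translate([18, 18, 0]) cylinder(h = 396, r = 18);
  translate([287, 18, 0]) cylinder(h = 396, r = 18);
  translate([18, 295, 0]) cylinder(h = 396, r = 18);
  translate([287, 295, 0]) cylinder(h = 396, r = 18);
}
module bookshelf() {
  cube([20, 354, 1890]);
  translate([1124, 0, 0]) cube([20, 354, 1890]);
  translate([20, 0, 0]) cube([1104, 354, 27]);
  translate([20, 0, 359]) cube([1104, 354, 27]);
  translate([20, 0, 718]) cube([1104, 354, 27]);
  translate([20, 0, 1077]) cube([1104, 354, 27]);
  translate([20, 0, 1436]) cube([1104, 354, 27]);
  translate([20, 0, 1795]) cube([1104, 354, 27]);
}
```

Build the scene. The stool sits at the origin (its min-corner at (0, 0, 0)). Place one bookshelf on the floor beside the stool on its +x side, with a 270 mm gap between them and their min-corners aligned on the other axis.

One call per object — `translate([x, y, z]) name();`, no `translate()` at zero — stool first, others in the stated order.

stool();
translate([575, 0, 0]) bookshelf();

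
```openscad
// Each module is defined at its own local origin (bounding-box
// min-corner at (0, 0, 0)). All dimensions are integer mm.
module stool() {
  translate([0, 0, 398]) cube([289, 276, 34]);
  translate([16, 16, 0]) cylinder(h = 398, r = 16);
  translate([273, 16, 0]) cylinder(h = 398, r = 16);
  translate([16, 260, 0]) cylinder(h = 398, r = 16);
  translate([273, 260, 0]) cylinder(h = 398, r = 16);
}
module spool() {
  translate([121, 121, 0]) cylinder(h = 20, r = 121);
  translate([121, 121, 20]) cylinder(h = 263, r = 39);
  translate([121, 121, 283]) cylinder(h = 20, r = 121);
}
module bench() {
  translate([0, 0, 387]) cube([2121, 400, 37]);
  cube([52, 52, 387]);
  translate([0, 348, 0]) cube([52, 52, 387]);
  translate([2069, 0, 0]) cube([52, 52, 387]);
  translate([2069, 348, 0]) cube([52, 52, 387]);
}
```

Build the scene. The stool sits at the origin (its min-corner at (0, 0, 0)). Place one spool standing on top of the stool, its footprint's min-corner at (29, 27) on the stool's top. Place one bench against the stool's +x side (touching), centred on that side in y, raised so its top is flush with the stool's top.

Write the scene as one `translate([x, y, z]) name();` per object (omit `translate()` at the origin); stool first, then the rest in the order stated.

stool();
translate([29, 27, 432]) spool();
translate([289, -62, 8]) bench();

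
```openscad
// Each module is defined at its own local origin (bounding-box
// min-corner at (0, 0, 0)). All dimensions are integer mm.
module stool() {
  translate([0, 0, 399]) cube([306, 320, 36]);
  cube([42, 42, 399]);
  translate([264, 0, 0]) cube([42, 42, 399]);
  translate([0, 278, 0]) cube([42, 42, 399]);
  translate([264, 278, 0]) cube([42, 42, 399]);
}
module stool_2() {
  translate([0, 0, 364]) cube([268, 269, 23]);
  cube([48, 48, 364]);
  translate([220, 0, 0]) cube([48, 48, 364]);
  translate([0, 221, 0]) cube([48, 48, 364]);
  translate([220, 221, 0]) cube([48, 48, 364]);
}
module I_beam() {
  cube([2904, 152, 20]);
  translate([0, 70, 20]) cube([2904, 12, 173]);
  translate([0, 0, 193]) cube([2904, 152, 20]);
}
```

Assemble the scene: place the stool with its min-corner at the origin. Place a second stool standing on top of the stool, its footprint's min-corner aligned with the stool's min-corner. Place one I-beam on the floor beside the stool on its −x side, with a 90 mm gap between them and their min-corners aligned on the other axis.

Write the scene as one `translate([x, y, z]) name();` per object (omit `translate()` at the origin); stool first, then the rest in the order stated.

stool();
translate([0, 0, 435]) stool_2();
translate([-2994, 0, 0]) I_beam();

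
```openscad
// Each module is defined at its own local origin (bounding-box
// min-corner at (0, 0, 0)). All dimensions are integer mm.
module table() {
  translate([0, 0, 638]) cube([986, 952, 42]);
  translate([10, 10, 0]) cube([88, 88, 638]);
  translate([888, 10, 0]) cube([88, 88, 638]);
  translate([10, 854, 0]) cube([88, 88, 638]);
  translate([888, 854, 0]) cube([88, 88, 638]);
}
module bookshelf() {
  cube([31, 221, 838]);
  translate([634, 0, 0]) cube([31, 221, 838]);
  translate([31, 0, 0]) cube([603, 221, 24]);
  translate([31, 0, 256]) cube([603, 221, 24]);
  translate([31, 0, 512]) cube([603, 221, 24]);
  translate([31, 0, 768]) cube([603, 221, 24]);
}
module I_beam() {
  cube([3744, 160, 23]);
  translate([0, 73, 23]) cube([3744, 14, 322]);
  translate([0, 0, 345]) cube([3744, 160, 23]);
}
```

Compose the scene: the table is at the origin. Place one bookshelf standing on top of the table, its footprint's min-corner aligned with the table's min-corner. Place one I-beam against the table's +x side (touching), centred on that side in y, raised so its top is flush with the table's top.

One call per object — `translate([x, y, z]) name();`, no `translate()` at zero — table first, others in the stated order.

table();
translate([0, 0, 680]) bookshelf();
translate([986, 396, 312]) I_beam();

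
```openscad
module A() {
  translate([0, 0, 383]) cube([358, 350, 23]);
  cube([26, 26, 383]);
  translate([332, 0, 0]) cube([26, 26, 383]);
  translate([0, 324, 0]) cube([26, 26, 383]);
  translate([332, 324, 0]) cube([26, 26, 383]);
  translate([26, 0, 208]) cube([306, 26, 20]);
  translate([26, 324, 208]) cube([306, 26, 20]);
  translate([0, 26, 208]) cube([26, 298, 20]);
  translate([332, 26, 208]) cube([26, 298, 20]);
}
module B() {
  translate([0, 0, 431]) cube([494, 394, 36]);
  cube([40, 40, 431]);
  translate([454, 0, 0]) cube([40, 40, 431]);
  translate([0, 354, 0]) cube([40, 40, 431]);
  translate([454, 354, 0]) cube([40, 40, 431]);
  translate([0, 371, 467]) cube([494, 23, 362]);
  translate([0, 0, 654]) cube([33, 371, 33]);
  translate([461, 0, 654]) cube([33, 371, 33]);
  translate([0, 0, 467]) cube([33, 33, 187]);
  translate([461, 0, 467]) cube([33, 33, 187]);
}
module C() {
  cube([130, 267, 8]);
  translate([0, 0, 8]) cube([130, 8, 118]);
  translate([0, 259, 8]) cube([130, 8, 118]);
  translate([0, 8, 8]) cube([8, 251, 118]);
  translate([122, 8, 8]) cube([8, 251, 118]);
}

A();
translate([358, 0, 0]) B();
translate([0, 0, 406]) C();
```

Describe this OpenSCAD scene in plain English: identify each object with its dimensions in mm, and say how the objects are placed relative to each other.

A is a four-legged stool. The seat is a 358×350×23 mm slab whose top surface is at z = 406 mm; four square legs, each 26×26 mm in cross-section, run from the floor (z = 0) to the underside of the seat, each flush with a corner of the seat. Four stretchers, 26 mm wide and 20 mm tall, connect adjacent legs with their undersides at z = 208 mm, each running between the inner faces of the legs it joins and aligned with the legs' outer faces on the other axis.

B is a chair. The seat is a 494×394×36 mm slab with its top at z = 467 mm, on four 40×40 mm corner legs (flush with the seat edges, standing on z = 0). A flat backrest 23 mm thick, 362 mm tall, spans the full seat width and rises from the seat top along its +y edge, rear face flush with the rear of the seat. Two armrests of 33×33 mm section run along each side from the seat's front edge to the front of the backrest, top faces 220 mm above the seat top and outer faces flush with the seat's x-edges; a 33×33 mm post under the front of each armrest stands on the seat at the front corner.

C is an open-topped rectangular box: outside dimensions 130×267×126 mm, with a uniform wall and base thickness of 8 mm. The base is a full 130×267 slab on the floor; four walls sit on top of the base. The front and back walls (the −y and +y sides) span the full width; the two side walls fit between them.

The chair is against the stool's +x side, with their −y faces flush. The open box is on top of the stool.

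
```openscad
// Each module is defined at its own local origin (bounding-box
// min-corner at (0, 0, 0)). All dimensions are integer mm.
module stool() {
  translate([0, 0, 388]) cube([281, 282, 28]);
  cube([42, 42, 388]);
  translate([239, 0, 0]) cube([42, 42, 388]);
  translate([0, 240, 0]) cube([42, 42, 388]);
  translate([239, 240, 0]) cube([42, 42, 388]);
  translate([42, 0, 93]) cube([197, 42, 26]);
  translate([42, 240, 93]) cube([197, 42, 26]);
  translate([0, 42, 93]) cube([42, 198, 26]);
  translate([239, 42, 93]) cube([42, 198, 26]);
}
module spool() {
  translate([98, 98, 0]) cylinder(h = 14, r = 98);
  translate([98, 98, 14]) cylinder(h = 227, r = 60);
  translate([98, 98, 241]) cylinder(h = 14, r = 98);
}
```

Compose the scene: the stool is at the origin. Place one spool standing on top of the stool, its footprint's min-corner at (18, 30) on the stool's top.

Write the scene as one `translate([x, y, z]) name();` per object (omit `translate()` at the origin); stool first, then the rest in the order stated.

stool();
translate([18, 30, 416]) spool();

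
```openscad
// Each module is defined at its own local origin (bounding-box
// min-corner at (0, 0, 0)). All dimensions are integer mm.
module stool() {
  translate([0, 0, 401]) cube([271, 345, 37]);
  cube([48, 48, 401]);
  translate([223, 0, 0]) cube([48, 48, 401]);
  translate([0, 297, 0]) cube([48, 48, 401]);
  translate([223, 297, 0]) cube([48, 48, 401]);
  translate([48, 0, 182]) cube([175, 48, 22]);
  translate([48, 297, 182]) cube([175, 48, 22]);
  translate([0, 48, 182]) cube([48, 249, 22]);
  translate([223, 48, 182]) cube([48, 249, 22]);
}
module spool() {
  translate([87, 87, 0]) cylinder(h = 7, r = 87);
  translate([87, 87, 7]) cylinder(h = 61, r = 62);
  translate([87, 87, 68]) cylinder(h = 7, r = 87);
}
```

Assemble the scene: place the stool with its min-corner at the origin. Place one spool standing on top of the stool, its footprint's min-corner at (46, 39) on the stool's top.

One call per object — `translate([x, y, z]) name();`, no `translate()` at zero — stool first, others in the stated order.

stool();
translate([46, 39, 438]) spool();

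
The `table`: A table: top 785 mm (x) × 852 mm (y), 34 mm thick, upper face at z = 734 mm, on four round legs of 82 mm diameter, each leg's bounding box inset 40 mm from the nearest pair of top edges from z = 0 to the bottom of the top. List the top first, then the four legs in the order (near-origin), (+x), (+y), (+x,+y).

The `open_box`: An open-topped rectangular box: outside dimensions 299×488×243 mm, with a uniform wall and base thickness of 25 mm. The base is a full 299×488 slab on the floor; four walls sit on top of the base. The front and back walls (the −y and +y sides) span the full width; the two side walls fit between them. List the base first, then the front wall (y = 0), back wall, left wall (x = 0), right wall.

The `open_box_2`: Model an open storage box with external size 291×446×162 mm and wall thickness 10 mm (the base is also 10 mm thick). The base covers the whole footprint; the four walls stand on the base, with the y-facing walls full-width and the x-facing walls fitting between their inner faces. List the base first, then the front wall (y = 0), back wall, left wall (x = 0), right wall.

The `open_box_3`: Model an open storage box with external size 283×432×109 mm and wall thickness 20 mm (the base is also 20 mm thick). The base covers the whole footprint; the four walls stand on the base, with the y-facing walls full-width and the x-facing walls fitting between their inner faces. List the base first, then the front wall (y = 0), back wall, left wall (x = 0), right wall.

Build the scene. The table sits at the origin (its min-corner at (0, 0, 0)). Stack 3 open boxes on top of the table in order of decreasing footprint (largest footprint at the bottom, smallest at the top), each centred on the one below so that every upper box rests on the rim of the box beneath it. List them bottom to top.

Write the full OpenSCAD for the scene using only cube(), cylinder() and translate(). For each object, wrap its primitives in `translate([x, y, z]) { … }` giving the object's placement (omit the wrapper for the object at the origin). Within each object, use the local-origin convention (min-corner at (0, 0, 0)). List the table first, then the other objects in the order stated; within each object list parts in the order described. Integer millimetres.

translate([0, 0, 700]) cube([785, 852, 34]);
translate([81, 81, 0]) cylinder(h = 700, r = 41);
translate([704, 81, 0]) cylinder(h = 700, r = 41);
translate([81, 771, 0]) cylinder(h = 700, r = 41);
translate([704, 771, 0]) cylinder(h = 700, r = 41);
translate([243, 182, 734]) {
  cube([299, 488, 25]);
  translate([0, 0, 25]) cube([299, 25, 218]);
  translate([0, 463, 25]) cube([299, 25, 218]);
  translate([0, 25, 25]) cube([25, 438, 218]);
  translate([274, 25, 25]) cube([25, 438, 218]);
}
translate([247, 203, 977]) {
  cube([291, 446, 10]);
  translate([0, 0, 10]) cube([291, 10, 152]);
  translate([0, 436, 10]) cube([291, 10, 152]);
  translate([0, 10, 10]) cube([10, 426, 152]);
  translate([281, 10, 10]) cube([10, 426, 152]);
}
translate([251, 210, 1139]) {
  cube([283, 432, 20]);
  translate([0, 0, 20]) cube([283, 20, 89]);
  translate([0, 412, 20]) cube([283, 20, 89]);
  translate([0, 20, 20]) cube([20, 392, 89]);
  translate([263, 20, 20]) cube([20, 392, 89]);
}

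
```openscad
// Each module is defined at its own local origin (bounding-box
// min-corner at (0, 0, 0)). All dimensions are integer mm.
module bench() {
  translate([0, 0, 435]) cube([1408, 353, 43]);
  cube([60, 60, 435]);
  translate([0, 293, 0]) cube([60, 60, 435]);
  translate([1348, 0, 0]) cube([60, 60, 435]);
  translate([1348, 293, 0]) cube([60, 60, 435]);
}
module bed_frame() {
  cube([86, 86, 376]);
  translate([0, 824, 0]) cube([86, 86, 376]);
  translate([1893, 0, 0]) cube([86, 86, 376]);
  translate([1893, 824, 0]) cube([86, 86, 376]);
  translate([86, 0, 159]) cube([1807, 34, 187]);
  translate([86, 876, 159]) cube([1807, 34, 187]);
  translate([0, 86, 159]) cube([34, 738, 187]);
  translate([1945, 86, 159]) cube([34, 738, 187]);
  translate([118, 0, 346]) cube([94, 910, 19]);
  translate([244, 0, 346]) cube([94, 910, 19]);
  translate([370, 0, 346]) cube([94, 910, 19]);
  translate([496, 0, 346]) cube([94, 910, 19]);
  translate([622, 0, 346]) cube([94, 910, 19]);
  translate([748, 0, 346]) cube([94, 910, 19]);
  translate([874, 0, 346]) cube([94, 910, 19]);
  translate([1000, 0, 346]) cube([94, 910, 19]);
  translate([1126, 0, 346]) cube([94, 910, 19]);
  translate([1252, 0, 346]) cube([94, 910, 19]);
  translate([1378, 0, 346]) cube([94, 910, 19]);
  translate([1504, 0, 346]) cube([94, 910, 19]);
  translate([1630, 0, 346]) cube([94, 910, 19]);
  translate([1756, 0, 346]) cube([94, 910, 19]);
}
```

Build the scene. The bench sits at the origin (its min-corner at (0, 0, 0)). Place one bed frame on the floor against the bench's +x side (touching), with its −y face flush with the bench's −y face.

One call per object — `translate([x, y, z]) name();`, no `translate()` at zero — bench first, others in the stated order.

bench();
translate([1408, 0, 0]) bed_frame();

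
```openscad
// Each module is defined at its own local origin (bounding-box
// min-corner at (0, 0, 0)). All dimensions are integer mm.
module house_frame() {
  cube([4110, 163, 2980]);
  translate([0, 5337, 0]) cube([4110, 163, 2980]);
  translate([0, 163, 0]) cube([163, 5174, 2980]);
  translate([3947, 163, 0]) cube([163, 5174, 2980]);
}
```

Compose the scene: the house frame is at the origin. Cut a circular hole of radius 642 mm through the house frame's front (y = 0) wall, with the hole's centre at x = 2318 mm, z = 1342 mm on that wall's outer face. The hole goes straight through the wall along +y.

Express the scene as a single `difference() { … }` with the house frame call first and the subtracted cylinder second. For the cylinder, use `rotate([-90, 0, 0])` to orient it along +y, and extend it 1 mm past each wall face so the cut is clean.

difference() {
  house_frame();
  translate([2318, -1, 1342]) rotate([-90, 0, 0]) cylinder(h = 165, r = 642);
}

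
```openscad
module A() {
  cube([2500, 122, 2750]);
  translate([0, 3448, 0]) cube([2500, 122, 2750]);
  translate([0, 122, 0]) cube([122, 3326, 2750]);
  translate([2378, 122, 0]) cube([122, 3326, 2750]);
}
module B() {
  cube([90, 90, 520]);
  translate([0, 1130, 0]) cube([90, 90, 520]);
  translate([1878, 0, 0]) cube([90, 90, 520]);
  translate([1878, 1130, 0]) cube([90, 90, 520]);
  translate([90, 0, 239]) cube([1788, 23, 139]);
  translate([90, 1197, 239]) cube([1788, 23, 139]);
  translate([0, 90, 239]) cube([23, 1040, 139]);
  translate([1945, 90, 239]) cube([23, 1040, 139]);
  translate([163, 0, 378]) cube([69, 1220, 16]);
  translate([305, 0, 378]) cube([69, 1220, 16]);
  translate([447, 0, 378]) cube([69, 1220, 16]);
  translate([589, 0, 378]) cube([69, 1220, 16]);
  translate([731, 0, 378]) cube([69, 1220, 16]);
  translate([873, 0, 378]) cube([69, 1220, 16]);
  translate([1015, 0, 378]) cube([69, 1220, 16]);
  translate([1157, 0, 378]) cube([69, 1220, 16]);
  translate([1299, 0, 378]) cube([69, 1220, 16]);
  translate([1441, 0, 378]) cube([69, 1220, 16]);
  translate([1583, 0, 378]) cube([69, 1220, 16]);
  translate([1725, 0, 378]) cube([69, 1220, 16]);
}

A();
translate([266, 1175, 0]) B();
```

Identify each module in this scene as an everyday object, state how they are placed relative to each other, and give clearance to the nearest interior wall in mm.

A is a house frame. B is a bed frame. The bed frame sits inside the house frame, centred. The clearance to the nearest interior wall is 144 mm.

Clearances: x = 144, y = 1053; minimum 144 mm.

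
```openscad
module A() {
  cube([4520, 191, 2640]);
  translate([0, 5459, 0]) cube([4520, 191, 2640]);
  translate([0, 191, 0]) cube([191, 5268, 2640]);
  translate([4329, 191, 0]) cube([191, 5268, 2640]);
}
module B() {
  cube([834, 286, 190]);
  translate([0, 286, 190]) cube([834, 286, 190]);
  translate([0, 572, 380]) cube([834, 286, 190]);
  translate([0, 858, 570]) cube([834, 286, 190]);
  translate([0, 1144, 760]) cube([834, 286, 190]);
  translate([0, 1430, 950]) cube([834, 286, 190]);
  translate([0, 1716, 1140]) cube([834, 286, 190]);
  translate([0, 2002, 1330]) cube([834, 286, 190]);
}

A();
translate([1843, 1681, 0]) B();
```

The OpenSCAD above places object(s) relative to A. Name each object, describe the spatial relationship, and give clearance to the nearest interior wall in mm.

A is a house frame. B is a staircase. The staircase sits inside the house frame, centred. The clearance to the nearest interior wall is 1490 mm.

Clearances: x = 1652, y = 1490; minimum 1490 mm.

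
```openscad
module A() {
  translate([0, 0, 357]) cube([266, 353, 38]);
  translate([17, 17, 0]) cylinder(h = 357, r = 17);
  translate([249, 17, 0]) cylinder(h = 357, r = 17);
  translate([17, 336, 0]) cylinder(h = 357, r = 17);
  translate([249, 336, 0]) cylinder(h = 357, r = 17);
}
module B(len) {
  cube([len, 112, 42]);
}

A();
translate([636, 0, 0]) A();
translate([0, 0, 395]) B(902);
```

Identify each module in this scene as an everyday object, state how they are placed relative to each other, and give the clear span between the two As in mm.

Second stool starts at x = 636; first ends at x = 266; clear span = 636 − 266 = 370 mm.

A is a stool. B is a beam. A beam spans the tops of two stools. The clear span between the two stools is 370 mm.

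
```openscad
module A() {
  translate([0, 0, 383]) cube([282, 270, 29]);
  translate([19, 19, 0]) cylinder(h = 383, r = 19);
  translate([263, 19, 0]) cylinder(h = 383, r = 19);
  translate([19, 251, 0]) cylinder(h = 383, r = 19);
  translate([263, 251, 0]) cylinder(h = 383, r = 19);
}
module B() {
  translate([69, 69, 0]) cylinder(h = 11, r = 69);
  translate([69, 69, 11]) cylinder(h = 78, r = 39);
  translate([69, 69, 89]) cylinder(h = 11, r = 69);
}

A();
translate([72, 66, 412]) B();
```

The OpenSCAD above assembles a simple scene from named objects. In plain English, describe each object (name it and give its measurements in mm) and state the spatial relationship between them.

A is a four-legged stool. The seat is a 282×270×29 mm slab whose top surface is at z = 412 mm; four round legs, each 38 mm in diameter, run from the floor (z = 0) to the underside of the seat, each leg's axis is inset half a diameter from the nearest pair of seat edges (so the leg's bounding box is flush with the corner).

B is a spool: two coaxial disc flanges of radius 69 mm and thickness 11 mm, joined by a core cylinder of radius 39 mm and height 78 mm. The lower flange rests on z = 0 and the three cylinders share a vertical axis.

The spool is on top of the stool, centred.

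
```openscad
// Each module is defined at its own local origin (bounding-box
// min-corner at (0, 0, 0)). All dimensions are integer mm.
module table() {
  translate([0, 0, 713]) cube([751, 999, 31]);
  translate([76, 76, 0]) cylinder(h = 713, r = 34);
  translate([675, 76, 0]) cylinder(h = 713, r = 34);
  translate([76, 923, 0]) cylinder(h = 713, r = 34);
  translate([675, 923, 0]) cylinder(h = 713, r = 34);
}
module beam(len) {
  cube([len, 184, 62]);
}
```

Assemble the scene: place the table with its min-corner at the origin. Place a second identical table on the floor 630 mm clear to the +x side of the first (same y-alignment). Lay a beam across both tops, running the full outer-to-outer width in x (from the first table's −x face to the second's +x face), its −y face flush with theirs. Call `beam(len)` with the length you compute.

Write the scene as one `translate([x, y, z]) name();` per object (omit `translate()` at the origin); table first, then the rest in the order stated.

table();
translate([1381, 0, 0]) table();
translate([0, 0, 744]) beam(2132);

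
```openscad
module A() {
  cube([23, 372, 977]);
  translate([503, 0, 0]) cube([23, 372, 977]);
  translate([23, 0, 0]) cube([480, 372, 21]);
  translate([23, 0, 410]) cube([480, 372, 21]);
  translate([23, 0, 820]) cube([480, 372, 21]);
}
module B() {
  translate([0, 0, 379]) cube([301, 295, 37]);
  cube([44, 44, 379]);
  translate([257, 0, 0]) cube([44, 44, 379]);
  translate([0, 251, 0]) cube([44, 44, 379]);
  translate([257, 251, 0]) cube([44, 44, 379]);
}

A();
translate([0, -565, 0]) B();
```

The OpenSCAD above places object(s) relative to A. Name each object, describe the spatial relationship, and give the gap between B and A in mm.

A is a bookshelf. B is a stool. The stool is on the floor beside the bookshelf on its −y side. The gap between the stool and the bookshelf is 270 mm.

The stool's nearest face is 270 mm from the bookshelf's −y face.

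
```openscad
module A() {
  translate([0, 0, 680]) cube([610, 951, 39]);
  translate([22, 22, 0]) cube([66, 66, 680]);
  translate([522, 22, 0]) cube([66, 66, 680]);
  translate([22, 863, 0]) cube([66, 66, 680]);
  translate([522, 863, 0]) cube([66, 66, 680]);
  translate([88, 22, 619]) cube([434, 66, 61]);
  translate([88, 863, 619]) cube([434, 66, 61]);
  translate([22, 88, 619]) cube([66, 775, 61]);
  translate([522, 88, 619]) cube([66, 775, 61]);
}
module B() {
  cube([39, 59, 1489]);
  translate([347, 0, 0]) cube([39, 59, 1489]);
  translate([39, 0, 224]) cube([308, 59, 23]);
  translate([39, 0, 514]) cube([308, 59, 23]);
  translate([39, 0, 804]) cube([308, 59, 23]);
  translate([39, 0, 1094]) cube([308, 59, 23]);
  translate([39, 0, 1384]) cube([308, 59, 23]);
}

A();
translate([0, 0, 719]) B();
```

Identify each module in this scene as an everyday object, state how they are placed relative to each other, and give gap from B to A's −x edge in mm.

A is a table. B is a ladder. The ladder is on top of the table. The gap from the ladder to the table's −x edge is 0 mm.

The ladder's min-x is at 0; the table's min-x is 0; gap = 0 mm.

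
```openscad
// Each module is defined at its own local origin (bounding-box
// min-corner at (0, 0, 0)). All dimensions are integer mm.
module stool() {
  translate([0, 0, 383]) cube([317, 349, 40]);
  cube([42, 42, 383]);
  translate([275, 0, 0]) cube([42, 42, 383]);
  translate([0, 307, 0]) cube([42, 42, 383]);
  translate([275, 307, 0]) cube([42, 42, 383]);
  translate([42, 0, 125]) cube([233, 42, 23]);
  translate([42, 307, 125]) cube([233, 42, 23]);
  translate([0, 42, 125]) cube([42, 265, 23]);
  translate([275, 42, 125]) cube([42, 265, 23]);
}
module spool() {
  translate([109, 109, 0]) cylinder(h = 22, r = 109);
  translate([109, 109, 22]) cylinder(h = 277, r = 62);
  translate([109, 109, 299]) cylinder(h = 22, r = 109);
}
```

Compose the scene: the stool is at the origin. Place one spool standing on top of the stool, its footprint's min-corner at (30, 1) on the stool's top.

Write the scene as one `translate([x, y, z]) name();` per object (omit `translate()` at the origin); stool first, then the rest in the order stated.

stool();
translate([30, 1, 423]) spool();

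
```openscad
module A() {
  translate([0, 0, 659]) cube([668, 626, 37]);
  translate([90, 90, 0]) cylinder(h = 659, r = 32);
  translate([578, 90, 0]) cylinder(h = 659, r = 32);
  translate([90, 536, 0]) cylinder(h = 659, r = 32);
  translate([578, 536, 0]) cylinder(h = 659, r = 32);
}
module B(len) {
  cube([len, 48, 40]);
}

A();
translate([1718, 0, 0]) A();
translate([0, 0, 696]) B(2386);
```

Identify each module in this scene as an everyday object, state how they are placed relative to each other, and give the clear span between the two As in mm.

Second table starts at x = 1718; first ends at x = 668; clear span = 1718 − 668 = 1050 mm.

A is a table. B is a beam. A beam spans the tops of two tables. The clear span between the two tables is 1050 mm.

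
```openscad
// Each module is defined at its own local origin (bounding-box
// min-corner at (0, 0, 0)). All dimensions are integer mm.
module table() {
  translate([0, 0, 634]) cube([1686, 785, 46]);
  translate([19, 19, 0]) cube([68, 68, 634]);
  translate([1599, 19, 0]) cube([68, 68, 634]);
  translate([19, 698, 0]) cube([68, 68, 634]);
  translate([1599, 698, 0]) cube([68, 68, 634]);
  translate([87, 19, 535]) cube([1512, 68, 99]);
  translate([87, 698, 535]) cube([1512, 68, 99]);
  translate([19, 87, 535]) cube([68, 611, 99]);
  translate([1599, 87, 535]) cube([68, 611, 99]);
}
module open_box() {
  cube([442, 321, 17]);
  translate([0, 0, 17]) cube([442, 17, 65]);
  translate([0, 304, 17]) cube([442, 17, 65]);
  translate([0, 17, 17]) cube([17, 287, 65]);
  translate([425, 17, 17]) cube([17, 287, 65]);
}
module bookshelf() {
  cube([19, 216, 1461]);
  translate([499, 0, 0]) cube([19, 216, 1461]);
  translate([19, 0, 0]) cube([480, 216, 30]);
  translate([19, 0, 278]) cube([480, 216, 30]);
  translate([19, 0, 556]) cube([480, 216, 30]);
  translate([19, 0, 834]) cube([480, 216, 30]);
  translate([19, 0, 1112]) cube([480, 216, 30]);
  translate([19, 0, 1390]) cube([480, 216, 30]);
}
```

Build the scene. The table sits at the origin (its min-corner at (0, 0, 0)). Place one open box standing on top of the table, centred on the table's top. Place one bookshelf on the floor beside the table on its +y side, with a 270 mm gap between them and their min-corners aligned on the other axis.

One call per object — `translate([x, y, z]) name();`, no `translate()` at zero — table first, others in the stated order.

table();
translate([622, 232, 680]) open_box();
translate([0, 1055, 0]) bookshelf();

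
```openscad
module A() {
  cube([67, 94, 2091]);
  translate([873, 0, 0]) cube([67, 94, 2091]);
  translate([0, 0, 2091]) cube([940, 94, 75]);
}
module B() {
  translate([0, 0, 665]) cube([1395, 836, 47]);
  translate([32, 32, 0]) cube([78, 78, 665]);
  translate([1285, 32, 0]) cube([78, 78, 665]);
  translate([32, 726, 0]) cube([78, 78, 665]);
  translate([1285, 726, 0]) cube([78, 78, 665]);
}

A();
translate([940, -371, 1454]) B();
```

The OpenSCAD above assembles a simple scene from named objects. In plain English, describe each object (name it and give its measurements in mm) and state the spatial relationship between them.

A is a rectangular door frame: two vertical jambs of 67×94 mm section, 2091 mm tall, with a clear opening 806 mm wide between their inner faces. A header 75 mm tall and 94 mm deep lies on top of the jambs and spans the full outside width.

B is a rectangular dining table. The top is 1395×836×47 mm with its upper surface at z = 712 mm. It stands on four 78×78 mm square legs, each inset 32 mm from the nearest pair of top edges, running from the floor to the underside of the top.

The table is beside the door frame with their tops flush at z = 2166.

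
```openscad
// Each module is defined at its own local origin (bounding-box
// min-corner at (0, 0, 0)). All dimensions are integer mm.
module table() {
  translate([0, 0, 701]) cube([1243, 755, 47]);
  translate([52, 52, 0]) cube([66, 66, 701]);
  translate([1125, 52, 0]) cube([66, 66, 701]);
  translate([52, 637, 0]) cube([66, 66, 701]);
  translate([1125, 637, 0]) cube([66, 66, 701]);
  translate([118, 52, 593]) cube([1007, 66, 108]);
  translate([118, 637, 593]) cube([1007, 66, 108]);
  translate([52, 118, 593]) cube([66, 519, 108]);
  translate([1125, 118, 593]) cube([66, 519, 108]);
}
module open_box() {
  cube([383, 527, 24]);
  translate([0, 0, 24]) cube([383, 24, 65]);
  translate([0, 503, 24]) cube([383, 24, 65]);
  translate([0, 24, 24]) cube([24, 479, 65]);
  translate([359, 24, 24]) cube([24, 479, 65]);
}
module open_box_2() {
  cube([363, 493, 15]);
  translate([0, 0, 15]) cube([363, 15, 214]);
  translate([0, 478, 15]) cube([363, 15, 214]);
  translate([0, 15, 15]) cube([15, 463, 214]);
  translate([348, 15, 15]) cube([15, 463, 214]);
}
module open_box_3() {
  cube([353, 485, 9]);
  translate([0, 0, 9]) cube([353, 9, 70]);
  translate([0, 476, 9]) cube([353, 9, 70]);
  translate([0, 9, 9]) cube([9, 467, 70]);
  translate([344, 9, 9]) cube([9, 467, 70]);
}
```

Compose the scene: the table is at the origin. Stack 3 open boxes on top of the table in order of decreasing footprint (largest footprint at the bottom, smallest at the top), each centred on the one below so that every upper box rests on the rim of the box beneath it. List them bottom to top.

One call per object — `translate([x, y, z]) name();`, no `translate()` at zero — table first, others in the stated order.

table();
translate([430, 114, 748]) open_box();
translate([440, 131, 837]) open_box_2();
translate([445, 135, 1066]) open_box_3();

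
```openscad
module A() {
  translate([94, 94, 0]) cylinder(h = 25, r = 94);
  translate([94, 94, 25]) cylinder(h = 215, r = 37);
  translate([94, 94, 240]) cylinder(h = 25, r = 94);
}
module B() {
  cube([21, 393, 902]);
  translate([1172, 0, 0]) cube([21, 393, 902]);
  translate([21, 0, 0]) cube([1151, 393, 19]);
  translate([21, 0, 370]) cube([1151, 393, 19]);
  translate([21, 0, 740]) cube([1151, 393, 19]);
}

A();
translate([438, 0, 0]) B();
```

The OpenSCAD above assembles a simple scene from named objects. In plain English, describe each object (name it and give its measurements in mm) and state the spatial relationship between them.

A is a spool: two coaxial disc flanges of radius 94 mm and thickness 25 mm, joined by a core cylinder of radius 37 mm and height 215 mm. The lower flange rests on z = 0 and the three cylinders share a vertical axis.

B is an open bookshelf. Two side panels, each 21 mm thick, 393 mm deep and 902 mm tall, stand 1193 mm apart (outside-to-outside). Between them sit 3 shelves, each 19 mm thick and 393 mm deep, spanning the full gap between the sides. The bottom shelf rests on the floor (its underside at z = 0) and the clear gap between one shelf's top and the next shelf's underside is 351 mm.

The bookshelf is on the floor beside the spool on its +x side.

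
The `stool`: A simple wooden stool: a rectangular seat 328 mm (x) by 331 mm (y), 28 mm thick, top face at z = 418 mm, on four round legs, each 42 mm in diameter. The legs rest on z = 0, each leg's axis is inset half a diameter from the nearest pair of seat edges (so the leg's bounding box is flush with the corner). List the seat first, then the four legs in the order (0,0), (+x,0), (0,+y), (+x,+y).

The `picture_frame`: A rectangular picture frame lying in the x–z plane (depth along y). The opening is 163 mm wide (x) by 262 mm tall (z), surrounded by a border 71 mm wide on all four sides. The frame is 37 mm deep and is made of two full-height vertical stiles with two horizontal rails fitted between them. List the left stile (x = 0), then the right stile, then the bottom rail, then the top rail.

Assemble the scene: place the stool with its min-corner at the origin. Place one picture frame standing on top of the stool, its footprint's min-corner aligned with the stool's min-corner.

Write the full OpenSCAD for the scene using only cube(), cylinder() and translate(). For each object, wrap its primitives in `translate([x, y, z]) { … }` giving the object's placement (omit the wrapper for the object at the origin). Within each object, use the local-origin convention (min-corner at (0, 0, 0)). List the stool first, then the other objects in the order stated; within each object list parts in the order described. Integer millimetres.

translate([0, 0, 390]) cube([328, 331, 28]);
translate([21, 21, 0]) cylinder(h = 390, r = 21);
translate([307, 21, 0]) cylinder(h = 390, r = 21);
translate([21, 310, 0]) cylinder(h = 390, r = 21);
translate([307, 310, 0]) cylinder(h = 390, r = 21);
translate([0, 0, 418]) {
  cube([71, 37, 404]);
  translate([234, 0, 0]) cube([71, 37, 404]);
  translate([71, 0, 0]) cube([163, 37, 71]);
  translate([71, 0, 333]) cube([163, 37, 71]);
}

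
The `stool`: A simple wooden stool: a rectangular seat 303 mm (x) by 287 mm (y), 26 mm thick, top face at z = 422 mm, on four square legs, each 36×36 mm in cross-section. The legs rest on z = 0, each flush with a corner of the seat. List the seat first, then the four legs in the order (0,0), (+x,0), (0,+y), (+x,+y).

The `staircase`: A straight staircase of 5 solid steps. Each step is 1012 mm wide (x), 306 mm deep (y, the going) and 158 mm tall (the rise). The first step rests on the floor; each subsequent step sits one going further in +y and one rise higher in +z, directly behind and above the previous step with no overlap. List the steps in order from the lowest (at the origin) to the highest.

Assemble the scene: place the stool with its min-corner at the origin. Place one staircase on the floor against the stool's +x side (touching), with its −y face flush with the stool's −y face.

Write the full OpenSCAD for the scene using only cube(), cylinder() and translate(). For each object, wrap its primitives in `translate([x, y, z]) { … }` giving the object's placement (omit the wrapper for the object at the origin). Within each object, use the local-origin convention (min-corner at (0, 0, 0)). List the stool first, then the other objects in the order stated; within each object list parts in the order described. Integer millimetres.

translate([0, 0, 396]) cube([303, 287, 26]);
cube([36, 36, 396]);
translate([267, 0, 0]) cube([36, 36, 396]);
translate([0, 251, 0]) cube([36, 36, 396]);
translate([267, 251, 0]) cube([36, 36, 396]);
translate([303, 0, 0]) {
  cube([1012, 306, 158]);
  translate([0, 306, 158]) cube([1012, 306, 158]);
  translate([0, 612, 316]) cube([1012, 306, 158]);
  translate([0, 918, 474]) cube([1012, 306, 158]);
  translate([0, 1224, 632]) cube([1012, 306, 158]);
}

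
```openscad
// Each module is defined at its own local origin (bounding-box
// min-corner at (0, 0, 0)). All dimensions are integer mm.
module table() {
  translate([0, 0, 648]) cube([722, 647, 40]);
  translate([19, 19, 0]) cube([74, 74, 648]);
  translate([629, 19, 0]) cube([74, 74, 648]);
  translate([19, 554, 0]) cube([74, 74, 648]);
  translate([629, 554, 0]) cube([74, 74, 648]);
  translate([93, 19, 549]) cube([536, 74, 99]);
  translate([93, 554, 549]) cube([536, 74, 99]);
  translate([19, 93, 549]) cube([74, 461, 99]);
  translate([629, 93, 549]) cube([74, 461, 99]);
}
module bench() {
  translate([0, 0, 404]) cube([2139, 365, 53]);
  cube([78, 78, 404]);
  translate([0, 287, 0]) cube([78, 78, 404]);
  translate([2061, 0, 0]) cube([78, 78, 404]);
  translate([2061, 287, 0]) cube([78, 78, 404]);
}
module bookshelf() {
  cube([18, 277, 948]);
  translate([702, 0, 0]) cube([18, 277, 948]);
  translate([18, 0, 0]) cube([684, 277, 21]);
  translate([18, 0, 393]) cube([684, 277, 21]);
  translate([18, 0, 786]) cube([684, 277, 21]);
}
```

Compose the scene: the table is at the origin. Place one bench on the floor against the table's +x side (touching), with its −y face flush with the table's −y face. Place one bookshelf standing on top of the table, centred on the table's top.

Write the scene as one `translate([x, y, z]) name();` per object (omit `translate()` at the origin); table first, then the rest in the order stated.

table();
translate([722, 0, 0]) bench();
translate([1, 185, 688]) bookshelf();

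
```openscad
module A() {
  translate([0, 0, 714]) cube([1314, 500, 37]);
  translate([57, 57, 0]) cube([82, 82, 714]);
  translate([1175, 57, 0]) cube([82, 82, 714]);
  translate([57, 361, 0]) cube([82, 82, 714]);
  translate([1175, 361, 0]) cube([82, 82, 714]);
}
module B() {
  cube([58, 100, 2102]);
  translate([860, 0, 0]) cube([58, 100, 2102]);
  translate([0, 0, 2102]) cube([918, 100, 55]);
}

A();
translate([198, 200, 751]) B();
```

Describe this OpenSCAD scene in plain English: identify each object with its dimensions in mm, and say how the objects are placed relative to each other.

A is a table: top 1314 mm (x) × 500 mm (y), 37 mm thick, upper face at z = 751 mm, on four 82×82 mm square legs, each inset 57 mm from the nearest pair of top edges, running from z = 0 to the bottom of the top.

B is a door frame. The clear opening is 802 mm wide and 2102 mm high. Two 58 mm wide jambs, 100 mm deep, stand either side of the opening from the floor to the top of the opening. A 55 mm thick head sits across the top of both jambs, spanning the full outside width of the frame.

The door frame is on top of the table, centred.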